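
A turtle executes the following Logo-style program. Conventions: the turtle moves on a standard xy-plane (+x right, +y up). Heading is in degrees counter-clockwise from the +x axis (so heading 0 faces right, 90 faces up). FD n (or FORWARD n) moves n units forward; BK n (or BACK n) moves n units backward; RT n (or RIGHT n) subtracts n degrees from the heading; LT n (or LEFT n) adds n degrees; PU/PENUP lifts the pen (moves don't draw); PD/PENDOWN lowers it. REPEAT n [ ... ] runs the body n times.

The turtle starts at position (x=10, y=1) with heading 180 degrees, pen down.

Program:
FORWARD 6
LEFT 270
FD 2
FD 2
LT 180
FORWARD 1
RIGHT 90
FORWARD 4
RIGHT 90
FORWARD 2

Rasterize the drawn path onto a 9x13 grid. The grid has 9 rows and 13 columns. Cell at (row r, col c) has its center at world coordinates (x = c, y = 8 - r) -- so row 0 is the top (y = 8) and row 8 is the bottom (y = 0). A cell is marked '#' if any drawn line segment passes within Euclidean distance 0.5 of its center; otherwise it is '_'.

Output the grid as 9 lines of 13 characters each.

Answer: _____________
_____________
#____________
#___#________
#####________
____#________
____#________
____#######__
_____________

Derivation:
Segment 0: (10,1) -> (4,1)
Segment 1: (4,1) -> (4,3)
Segment 2: (4,3) -> (4,5)
Segment 3: (4,5) -> (4,4)
Segment 4: (4,4) -> (0,4)
Segment 5: (0,4) -> (0,6)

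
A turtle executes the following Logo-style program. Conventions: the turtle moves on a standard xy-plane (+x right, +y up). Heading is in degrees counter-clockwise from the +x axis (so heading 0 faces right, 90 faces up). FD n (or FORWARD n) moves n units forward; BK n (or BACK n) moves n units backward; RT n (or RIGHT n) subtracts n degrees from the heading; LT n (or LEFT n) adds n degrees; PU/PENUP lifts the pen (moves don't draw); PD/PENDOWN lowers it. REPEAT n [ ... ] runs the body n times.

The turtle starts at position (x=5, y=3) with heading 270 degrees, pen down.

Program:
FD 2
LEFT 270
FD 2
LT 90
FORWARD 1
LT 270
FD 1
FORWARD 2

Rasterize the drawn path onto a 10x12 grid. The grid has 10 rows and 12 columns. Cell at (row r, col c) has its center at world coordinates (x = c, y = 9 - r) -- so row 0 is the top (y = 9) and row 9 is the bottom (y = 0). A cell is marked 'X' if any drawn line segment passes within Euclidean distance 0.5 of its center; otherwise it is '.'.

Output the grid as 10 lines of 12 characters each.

Answer: ............
............
............
............
............
............
.....X......
.....X......
...XXX......
XXXX........

Derivation:
Segment 0: (5,3) -> (5,1)
Segment 1: (5,1) -> (3,1)
Segment 2: (3,1) -> (3,0)
Segment 3: (3,0) -> (2,0)
Segment 4: (2,0) -> (-0,0)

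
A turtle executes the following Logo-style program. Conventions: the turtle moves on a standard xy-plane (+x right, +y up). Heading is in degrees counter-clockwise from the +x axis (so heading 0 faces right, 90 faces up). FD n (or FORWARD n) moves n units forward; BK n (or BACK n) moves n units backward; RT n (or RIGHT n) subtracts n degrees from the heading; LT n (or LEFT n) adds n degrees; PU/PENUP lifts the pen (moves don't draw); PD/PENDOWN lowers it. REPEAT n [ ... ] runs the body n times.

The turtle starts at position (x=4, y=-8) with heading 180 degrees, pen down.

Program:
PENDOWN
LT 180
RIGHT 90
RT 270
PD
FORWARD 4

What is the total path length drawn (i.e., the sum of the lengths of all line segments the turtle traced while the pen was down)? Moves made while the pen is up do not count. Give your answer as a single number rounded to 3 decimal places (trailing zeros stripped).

Answer: 4

Derivation:
Executing turtle program step by step:
Start: pos=(4,-8), heading=180, pen down
PD: pen down
LT 180: heading 180 -> 0
RT 90: heading 0 -> 270
RT 270: heading 270 -> 0
PD: pen down
FD 4: (4,-8) -> (8,-8) [heading=0, draw]
Final: pos=(8,-8), heading=0, 1 segment(s) drawn

Segment lengths:
  seg 1: (4,-8) -> (8,-8), length = 4
Total = 4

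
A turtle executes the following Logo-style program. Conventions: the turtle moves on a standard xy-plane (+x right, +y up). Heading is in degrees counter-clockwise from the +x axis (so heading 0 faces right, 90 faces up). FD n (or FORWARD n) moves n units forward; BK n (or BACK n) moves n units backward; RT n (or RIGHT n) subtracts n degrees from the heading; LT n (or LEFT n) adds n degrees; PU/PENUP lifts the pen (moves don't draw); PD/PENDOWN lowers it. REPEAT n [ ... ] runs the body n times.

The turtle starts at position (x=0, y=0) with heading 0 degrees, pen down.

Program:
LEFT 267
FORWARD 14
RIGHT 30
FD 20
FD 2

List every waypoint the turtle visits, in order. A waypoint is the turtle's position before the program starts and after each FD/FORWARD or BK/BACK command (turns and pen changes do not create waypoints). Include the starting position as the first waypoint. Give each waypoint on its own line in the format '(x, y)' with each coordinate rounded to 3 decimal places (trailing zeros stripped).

Answer: (0, 0)
(-0.733, -13.981)
(-11.625, -30.754)
(-12.715, -32.432)

Derivation:
Executing turtle program step by step:
Start: pos=(0,0), heading=0, pen down
LT 267: heading 0 -> 267
FD 14: (0,0) -> (-0.733,-13.981) [heading=267, draw]
RT 30: heading 267 -> 237
FD 20: (-0.733,-13.981) -> (-11.625,-30.754) [heading=237, draw]
FD 2: (-11.625,-30.754) -> (-12.715,-32.432) [heading=237, draw]
Final: pos=(-12.715,-32.432), heading=237, 3 segment(s) drawn
Waypoints (4 total):
(0, 0)
(-0.733, -13.981)
(-11.625, -30.754)
(-12.715, -32.432)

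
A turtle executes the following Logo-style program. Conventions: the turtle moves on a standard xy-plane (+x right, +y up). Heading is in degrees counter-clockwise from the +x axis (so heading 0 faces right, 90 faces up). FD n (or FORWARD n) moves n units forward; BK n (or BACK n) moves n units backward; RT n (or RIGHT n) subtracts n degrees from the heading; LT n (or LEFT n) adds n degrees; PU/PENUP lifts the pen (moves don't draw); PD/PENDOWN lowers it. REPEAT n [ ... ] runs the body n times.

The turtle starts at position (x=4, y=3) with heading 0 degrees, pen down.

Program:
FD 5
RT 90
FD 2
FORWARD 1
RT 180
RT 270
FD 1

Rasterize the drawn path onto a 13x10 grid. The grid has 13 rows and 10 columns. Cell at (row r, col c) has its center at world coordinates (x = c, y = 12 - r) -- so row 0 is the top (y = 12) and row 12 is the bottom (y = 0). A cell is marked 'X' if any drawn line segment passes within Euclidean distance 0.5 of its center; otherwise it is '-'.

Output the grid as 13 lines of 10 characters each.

Answer: ----------
----------
----------
----------
----------
----------
----------
----------
----------
----XXXXXX
---------X
---------X
--------XX

Derivation:
Segment 0: (4,3) -> (9,3)
Segment 1: (9,3) -> (9,1)
Segment 2: (9,1) -> (9,0)
Segment 3: (9,0) -> (8,-0)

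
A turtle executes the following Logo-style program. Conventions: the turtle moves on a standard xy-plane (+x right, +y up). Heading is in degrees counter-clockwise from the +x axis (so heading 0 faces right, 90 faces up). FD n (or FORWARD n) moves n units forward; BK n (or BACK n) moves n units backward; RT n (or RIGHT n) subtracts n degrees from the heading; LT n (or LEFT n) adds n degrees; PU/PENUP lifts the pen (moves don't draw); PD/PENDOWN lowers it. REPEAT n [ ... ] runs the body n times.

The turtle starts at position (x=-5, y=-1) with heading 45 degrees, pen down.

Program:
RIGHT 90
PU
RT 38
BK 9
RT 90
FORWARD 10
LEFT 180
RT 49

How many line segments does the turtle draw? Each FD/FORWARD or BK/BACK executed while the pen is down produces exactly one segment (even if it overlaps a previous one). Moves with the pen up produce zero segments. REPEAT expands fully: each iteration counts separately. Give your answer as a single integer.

Executing turtle program step by step:
Start: pos=(-5,-1), heading=45, pen down
RT 90: heading 45 -> 315
PU: pen up
RT 38: heading 315 -> 277
BK 9: (-5,-1) -> (-6.097,7.933) [heading=277, move]
RT 90: heading 277 -> 187
FD 10: (-6.097,7.933) -> (-16.022,6.714) [heading=187, move]
LT 180: heading 187 -> 7
RT 49: heading 7 -> 318
Final: pos=(-16.022,6.714), heading=318, 0 segment(s) drawn
Segments drawn: 0

Answer: 0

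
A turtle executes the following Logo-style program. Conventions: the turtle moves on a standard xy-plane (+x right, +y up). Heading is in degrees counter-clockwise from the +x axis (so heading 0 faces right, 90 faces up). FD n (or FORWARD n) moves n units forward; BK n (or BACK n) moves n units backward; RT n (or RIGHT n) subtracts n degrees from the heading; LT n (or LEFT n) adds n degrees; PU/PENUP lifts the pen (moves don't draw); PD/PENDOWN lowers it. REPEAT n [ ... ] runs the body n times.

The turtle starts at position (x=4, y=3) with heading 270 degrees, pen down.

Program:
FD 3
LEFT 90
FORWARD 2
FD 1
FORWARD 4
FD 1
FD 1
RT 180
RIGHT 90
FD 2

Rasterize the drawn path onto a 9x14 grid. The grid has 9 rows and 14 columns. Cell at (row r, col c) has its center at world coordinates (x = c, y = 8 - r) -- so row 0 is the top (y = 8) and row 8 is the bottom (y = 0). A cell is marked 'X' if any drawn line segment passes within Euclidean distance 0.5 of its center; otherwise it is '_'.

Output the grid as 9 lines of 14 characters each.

Segment 0: (4,3) -> (4,0)
Segment 1: (4,0) -> (6,-0)
Segment 2: (6,-0) -> (7,-0)
Segment 3: (7,-0) -> (11,-0)
Segment 4: (11,-0) -> (12,-0)
Segment 5: (12,-0) -> (13,-0)
Segment 6: (13,-0) -> (13,2)

Answer: ______________
______________
______________
______________
______________
____X_________
____X________X
____X________X
____XXXXXXXXXX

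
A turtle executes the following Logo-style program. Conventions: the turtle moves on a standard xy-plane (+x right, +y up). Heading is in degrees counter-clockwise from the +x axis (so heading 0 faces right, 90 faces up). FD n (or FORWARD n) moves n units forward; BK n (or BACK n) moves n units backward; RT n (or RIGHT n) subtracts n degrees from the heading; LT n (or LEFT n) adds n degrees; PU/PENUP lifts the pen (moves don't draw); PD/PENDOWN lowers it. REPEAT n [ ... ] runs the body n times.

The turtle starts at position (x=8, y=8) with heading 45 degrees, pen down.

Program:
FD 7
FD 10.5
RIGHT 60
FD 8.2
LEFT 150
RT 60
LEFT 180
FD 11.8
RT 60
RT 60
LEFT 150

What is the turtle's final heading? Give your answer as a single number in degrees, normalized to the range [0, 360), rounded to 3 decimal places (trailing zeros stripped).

Answer: 285

Derivation:
Executing turtle program step by step:
Start: pos=(8,8), heading=45, pen down
FD 7: (8,8) -> (12.95,12.95) [heading=45, draw]
FD 10.5: (12.95,12.95) -> (20.374,20.374) [heading=45, draw]
RT 60: heading 45 -> 345
FD 8.2: (20.374,20.374) -> (28.295,18.252) [heading=345, draw]
LT 150: heading 345 -> 135
RT 60: heading 135 -> 75
LT 180: heading 75 -> 255
FD 11.8: (28.295,18.252) -> (25.241,6.854) [heading=255, draw]
RT 60: heading 255 -> 195
RT 60: heading 195 -> 135
LT 150: heading 135 -> 285
Final: pos=(25.241,6.854), heading=285, 4 segment(s) drawn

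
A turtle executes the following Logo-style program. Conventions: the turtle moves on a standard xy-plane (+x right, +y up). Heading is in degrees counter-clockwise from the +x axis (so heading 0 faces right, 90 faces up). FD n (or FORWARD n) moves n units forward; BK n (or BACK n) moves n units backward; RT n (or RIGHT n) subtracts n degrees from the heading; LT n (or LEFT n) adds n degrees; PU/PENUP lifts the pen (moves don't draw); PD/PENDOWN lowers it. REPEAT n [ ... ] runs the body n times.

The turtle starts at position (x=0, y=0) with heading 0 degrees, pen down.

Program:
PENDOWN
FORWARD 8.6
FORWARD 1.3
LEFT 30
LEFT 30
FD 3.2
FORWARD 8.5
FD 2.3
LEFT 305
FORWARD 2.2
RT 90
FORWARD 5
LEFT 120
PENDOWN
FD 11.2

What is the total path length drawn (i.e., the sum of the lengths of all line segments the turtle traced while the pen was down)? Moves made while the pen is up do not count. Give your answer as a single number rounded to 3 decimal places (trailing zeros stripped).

Answer: 42.3

Derivation:
Executing turtle program step by step:
Start: pos=(0,0), heading=0, pen down
PD: pen down
FD 8.6: (0,0) -> (8.6,0) [heading=0, draw]
FD 1.3: (8.6,0) -> (9.9,0) [heading=0, draw]
LT 30: heading 0 -> 30
LT 30: heading 30 -> 60
FD 3.2: (9.9,0) -> (11.5,2.771) [heading=60, draw]
FD 8.5: (11.5,2.771) -> (15.75,10.132) [heading=60, draw]
FD 2.3: (15.75,10.132) -> (16.9,12.124) [heading=60, draw]
LT 305: heading 60 -> 5
FD 2.2: (16.9,12.124) -> (19.092,12.316) [heading=5, draw]
RT 90: heading 5 -> 275
FD 5: (19.092,12.316) -> (19.527,7.335) [heading=275, draw]
LT 120: heading 275 -> 35
PD: pen down
FD 11.2: (19.527,7.335) -> (28.702,13.759) [heading=35, draw]
Final: pos=(28.702,13.759), heading=35, 8 segment(s) drawn

Segment lengths:
  seg 1: (0,0) -> (8.6,0), length = 8.6
  seg 2: (8.6,0) -> (9.9,0), length = 1.3
  seg 3: (9.9,0) -> (11.5,2.771), length = 3.2
  seg 4: (11.5,2.771) -> (15.75,10.132), length = 8.5
  seg 5: (15.75,10.132) -> (16.9,12.124), length = 2.3
  seg 6: (16.9,12.124) -> (19.092,12.316), length = 2.2
  seg 7: (19.092,12.316) -> (19.527,7.335), length = 5
  seg 8: (19.527,7.335) -> (28.702,13.759), length = 11.2
Total = 42.3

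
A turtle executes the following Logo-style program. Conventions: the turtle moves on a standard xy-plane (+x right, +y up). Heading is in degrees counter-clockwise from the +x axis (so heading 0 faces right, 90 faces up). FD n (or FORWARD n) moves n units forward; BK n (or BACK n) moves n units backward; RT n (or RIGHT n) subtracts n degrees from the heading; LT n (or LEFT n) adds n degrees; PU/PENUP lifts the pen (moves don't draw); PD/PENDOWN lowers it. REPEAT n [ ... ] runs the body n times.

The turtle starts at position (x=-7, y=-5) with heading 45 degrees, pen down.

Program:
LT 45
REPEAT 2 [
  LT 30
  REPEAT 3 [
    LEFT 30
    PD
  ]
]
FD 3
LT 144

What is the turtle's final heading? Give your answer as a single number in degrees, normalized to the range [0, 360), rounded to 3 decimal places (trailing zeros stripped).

Executing turtle program step by step:
Start: pos=(-7,-5), heading=45, pen down
LT 45: heading 45 -> 90
REPEAT 2 [
  -- iteration 1/2 --
  LT 30: heading 90 -> 120
  REPEAT 3 [
    -- iteration 1/3 --
    LT 30: heading 120 -> 150
    PD: pen down
    -- iteration 2/3 --
    LT 30: heading 150 -> 180
    PD: pen down
    -- iteration 3/3 --
    LT 30: heading 180 -> 210
    PD: pen down
  ]
  -- iteration 2/2 --
  LT 30: heading 210 -> 240
  REPEAT 3 [
    -- iteration 1/3 --
    LT 30: heading 240 -> 270
    PD: pen down
    -- iteration 2/3 --
    LT 30: heading 270 -> 300
    PD: pen down
    -- iteration 3/3 --
    LT 30: heading 300 -> 330
    PD: pen down
  ]
]
FD 3: (-7,-5) -> (-4.402,-6.5) [heading=330, draw]
LT 144: heading 330 -> 114
Final: pos=(-4.402,-6.5), heading=114, 1 segment(s) drawn

Answer: 114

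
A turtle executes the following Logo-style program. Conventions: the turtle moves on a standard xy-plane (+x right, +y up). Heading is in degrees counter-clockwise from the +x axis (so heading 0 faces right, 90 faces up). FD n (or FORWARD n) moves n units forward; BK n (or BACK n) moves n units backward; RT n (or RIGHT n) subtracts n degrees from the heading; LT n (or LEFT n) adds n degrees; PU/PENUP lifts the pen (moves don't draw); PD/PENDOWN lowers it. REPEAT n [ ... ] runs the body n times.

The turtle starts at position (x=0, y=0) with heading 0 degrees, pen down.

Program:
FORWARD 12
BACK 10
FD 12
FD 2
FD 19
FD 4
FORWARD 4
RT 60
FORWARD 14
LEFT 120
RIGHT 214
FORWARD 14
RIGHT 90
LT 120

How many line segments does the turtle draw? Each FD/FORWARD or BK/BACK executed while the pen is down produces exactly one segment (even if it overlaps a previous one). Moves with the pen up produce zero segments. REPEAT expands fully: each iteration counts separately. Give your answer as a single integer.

Executing turtle program step by step:
Start: pos=(0,0), heading=0, pen down
FD 12: (0,0) -> (12,0) [heading=0, draw]
BK 10: (12,0) -> (2,0) [heading=0, draw]
FD 12: (2,0) -> (14,0) [heading=0, draw]
FD 2: (14,0) -> (16,0) [heading=0, draw]
FD 19: (16,0) -> (35,0) [heading=0, draw]
FD 4: (35,0) -> (39,0) [heading=0, draw]
FD 4: (39,0) -> (43,0) [heading=0, draw]
RT 60: heading 0 -> 300
FD 14: (43,0) -> (50,-12.124) [heading=300, draw]
LT 120: heading 300 -> 60
RT 214: heading 60 -> 206
FD 14: (50,-12.124) -> (37.417,-18.262) [heading=206, draw]
RT 90: heading 206 -> 116
LT 120: heading 116 -> 236
Final: pos=(37.417,-18.262), heading=236, 9 segment(s) drawn
Segments drawn: 9

Answer: 9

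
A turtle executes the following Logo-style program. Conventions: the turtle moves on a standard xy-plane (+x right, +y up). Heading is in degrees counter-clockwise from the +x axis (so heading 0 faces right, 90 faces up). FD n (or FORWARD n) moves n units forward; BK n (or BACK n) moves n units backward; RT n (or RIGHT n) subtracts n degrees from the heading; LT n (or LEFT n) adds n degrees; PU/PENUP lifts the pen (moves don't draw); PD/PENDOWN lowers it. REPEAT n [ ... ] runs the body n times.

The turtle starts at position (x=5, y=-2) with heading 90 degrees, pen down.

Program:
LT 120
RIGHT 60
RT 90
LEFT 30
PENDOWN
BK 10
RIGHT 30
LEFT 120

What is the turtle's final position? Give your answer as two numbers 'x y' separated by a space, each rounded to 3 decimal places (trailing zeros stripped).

Answer: 5 -12

Derivation:
Executing turtle program step by step:
Start: pos=(5,-2), heading=90, pen down
LT 120: heading 90 -> 210
RT 60: heading 210 -> 150
RT 90: heading 150 -> 60
LT 30: heading 60 -> 90
PD: pen down
BK 10: (5,-2) -> (5,-12) [heading=90, draw]
RT 30: heading 90 -> 60
LT 120: heading 60 -> 180
Final: pos=(5,-12), heading=180, 1 segment(s) drawn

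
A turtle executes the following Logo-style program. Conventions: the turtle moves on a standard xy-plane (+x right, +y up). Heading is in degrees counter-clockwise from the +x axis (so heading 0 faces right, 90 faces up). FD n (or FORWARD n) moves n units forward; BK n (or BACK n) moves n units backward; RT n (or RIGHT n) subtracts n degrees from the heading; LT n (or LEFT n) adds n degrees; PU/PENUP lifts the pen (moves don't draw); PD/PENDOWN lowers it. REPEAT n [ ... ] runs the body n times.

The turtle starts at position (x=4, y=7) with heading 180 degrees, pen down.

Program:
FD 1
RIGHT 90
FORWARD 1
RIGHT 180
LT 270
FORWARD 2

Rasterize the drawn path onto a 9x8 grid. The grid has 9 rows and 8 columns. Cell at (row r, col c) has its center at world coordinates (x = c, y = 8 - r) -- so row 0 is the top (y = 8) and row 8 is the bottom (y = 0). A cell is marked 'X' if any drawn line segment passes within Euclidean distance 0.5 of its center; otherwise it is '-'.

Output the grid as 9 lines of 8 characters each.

Answer: -XXX----
---XX---
--------
--------
--------
--------
--------
--------
--------

Derivation:
Segment 0: (4,7) -> (3,7)
Segment 1: (3,7) -> (3,8)
Segment 2: (3,8) -> (1,8)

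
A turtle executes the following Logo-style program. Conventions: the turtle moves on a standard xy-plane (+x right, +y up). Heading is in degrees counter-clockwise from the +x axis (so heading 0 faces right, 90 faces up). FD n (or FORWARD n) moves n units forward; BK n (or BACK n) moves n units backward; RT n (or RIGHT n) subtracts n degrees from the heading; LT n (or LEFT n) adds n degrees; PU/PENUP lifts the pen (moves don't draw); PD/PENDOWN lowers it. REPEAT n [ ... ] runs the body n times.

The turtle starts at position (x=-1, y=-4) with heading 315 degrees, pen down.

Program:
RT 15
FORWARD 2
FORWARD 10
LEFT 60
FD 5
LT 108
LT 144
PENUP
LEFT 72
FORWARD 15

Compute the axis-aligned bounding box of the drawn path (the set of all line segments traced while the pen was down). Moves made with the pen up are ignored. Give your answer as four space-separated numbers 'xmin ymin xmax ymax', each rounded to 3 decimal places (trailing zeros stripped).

Executing turtle program step by step:
Start: pos=(-1,-4), heading=315, pen down
RT 15: heading 315 -> 300
FD 2: (-1,-4) -> (0,-5.732) [heading=300, draw]
FD 10: (0,-5.732) -> (5,-14.392) [heading=300, draw]
LT 60: heading 300 -> 0
FD 5: (5,-14.392) -> (10,-14.392) [heading=0, draw]
LT 108: heading 0 -> 108
LT 144: heading 108 -> 252
PU: pen up
LT 72: heading 252 -> 324
FD 15: (10,-14.392) -> (22.135,-23.209) [heading=324, move]
Final: pos=(22.135,-23.209), heading=324, 3 segment(s) drawn

Segment endpoints: x in {-1, 0, 5, 10}, y in {-14.392, -14.392, -5.732, -4}
xmin=-1, ymin=-14.392, xmax=10, ymax=-4

Answer: -1 -14.392 10 -4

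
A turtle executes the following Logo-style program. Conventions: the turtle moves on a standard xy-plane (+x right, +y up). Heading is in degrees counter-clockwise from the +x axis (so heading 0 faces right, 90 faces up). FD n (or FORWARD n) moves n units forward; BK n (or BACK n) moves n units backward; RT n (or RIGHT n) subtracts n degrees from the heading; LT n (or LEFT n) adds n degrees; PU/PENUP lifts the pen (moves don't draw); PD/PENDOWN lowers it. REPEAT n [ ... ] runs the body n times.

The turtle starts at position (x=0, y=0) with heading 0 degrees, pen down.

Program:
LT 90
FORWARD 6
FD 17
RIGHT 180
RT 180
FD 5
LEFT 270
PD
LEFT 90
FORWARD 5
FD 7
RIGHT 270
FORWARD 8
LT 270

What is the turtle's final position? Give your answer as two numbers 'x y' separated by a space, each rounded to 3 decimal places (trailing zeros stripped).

Answer: -8 40

Derivation:
Executing turtle program step by step:
Start: pos=(0,0), heading=0, pen down
LT 90: heading 0 -> 90
FD 6: (0,0) -> (0,6) [heading=90, draw]
FD 17: (0,6) -> (0,23) [heading=90, draw]
RT 180: heading 90 -> 270
RT 180: heading 270 -> 90
FD 5: (0,23) -> (0,28) [heading=90, draw]
LT 270: heading 90 -> 0
PD: pen down
LT 90: heading 0 -> 90
FD 5: (0,28) -> (0,33) [heading=90, draw]
FD 7: (0,33) -> (0,40) [heading=90, draw]
RT 270: heading 90 -> 180
FD 8: (0,40) -> (-8,40) [heading=180, draw]
LT 270: heading 180 -> 90
Final: pos=(-8,40), heading=90, 6 segment(s) drawn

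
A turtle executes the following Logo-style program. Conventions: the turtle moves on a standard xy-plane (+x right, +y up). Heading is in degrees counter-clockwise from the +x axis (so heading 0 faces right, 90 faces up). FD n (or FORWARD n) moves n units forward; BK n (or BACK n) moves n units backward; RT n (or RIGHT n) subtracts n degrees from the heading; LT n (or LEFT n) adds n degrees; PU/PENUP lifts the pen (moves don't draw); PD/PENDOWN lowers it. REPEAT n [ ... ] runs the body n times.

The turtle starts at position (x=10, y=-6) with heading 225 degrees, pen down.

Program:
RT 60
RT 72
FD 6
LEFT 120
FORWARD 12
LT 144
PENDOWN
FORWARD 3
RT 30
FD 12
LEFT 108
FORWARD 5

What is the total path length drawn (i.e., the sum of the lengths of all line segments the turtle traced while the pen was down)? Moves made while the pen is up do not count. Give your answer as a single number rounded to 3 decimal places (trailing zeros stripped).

Answer: 38

Derivation:
Executing turtle program step by step:
Start: pos=(10,-6), heading=225, pen down
RT 60: heading 225 -> 165
RT 72: heading 165 -> 93
FD 6: (10,-6) -> (9.686,-0.008) [heading=93, draw]
LT 120: heading 93 -> 213
FD 12: (9.686,-0.008) -> (-0.378,-6.544) [heading=213, draw]
LT 144: heading 213 -> 357
PD: pen down
FD 3: (-0.378,-6.544) -> (2.618,-6.701) [heading=357, draw]
RT 30: heading 357 -> 327
FD 12: (2.618,-6.701) -> (12.682,-13.237) [heading=327, draw]
LT 108: heading 327 -> 75
FD 5: (12.682,-13.237) -> (13.976,-8.407) [heading=75, draw]
Final: pos=(13.976,-8.407), heading=75, 5 segment(s) drawn

Segment lengths:
  seg 1: (10,-6) -> (9.686,-0.008), length = 6
  seg 2: (9.686,-0.008) -> (-0.378,-6.544), length = 12
  seg 3: (-0.378,-6.544) -> (2.618,-6.701), length = 3
  seg 4: (2.618,-6.701) -> (12.682,-13.237), length = 12
  seg 5: (12.682,-13.237) -> (13.976,-8.407), length = 5
Total = 38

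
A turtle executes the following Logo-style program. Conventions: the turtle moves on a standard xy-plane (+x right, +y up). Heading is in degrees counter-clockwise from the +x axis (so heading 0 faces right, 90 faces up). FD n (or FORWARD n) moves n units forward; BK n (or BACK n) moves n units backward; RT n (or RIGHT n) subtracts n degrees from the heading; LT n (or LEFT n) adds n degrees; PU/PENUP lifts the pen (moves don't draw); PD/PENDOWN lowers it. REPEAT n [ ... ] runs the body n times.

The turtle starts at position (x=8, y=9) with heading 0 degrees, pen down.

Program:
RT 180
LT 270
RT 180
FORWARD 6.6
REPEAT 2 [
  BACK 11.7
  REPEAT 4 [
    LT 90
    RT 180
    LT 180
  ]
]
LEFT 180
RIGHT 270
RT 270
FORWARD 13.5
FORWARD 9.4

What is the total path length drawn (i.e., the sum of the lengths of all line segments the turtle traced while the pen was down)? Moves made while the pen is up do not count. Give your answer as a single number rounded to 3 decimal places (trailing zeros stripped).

Answer: 52.9

Derivation:
Executing turtle program step by step:
Start: pos=(8,9), heading=0, pen down
RT 180: heading 0 -> 180
LT 270: heading 180 -> 90
RT 180: heading 90 -> 270
FD 6.6: (8,9) -> (8,2.4) [heading=270, draw]
REPEAT 2 [
  -- iteration 1/2 --
  BK 11.7: (8,2.4) -> (8,14.1) [heading=270, draw]
  REPEAT 4 [
    -- iteration 1/4 --
    LT 90: heading 270 -> 0
    RT 180: heading 0 -> 180
    LT 180: heading 180 -> 0
    -- iteration 2/4 --
    LT 90: heading 0 -> 90
    RT 180: heading 90 -> 270
    LT 180: heading 270 -> 90
    -- iteration 3/4 --
    LT 90: heading 90 -> 180
    RT 180: heading 180 -> 0
    LT 180: heading 0 -> 180
    -- iteration 4/4 --
    LT 90: heading 180 -> 270
    RT 180: heading 270 -> 90
    LT 180: heading 90 -> 270
  ]
  -- iteration 2/2 --
  BK 11.7: (8,14.1) -> (8,25.8) [heading=270, draw]
  REPEAT 4 [
    -- iteration 1/4 --
    LT 90: heading 270 -> 0
    RT 180: heading 0 -> 180
    LT 180: heading 180 -> 0
    -- iteration 2/4 --
    LT 90: heading 0 -> 90
    RT 180: heading 90 -> 270
    LT 180: heading 270 -> 90
    -- iteration 3/4 --
    LT 90: heading 90 -> 180
    RT 180: heading 180 -> 0
    LT 180: heading 0 -> 180
    -- iteration 4/4 --
    LT 90: heading 180 -> 270
    RT 180: heading 270 -> 90
    LT 180: heading 90 -> 270
  ]
]
LT 180: heading 270 -> 90
RT 270: heading 90 -> 180
RT 270: heading 180 -> 270
FD 13.5: (8,25.8) -> (8,12.3) [heading=270, draw]
FD 9.4: (8,12.3) -> (8,2.9) [heading=270, draw]
Final: pos=(8,2.9), heading=270, 5 segment(s) drawn

Segment lengths:
  seg 1: (8,9) -> (8,2.4), length = 6.6
  seg 2: (8,2.4) -> (8,14.1), length = 11.7
  seg 3: (8,14.1) -> (8,25.8), length = 11.7
  seg 4: (8,25.8) -> (8,12.3), length = 13.5
  seg 5: (8,12.3) -> (8,2.9), length = 9.4
Total = 52.9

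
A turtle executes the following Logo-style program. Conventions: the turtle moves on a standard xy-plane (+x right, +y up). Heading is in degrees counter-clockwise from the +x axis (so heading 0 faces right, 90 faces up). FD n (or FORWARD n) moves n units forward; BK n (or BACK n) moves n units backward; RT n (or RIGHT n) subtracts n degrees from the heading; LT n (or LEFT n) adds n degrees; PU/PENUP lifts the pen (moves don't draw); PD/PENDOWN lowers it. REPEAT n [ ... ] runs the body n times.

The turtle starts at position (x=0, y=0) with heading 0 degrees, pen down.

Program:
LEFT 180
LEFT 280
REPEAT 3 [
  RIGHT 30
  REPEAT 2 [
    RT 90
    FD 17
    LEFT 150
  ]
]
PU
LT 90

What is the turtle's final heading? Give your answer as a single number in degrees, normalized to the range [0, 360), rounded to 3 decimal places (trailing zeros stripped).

Answer: 100

Derivation:
Executing turtle program step by step:
Start: pos=(0,0), heading=0, pen down
LT 180: heading 0 -> 180
LT 280: heading 180 -> 100
REPEAT 3 [
  -- iteration 1/3 --
  RT 30: heading 100 -> 70
  REPEAT 2 [
    -- iteration 1/2 --
    RT 90: heading 70 -> 340
    FD 17: (0,0) -> (15.975,-5.814) [heading=340, draw]
    LT 150: heading 340 -> 130
    -- iteration 2/2 --
    RT 90: heading 130 -> 40
    FD 17: (15.975,-5.814) -> (28.998,5.113) [heading=40, draw]
    LT 150: heading 40 -> 190
  ]
  -- iteration 2/3 --
  RT 30: heading 190 -> 160
  REPEAT 2 [
    -- iteration 1/2 --
    RT 90: heading 160 -> 70
    FD 17: (28.998,5.113) -> (34.812,21.088) [heading=70, draw]
    LT 150: heading 70 -> 220
    -- iteration 2/2 --
    RT 90: heading 220 -> 130
    FD 17: (34.812,21.088) -> (23.884,34.111) [heading=130, draw]
    LT 150: heading 130 -> 280
  ]
  -- iteration 3/3 --
  RT 30: heading 280 -> 250
  REPEAT 2 [
    -- iteration 1/2 --
    RT 90: heading 250 -> 160
    FD 17: (23.884,34.111) -> (7.91,39.925) [heading=160, draw]
    LT 150: heading 160 -> 310
    -- iteration 2/2 --
    RT 90: heading 310 -> 220
    FD 17: (7.91,39.925) -> (-5.113,28.998) [heading=220, draw]
    LT 150: heading 220 -> 10
  ]
]
PU: pen up
LT 90: heading 10 -> 100
Final: pos=(-5.113,28.998), heading=100, 6 segment(s) drawn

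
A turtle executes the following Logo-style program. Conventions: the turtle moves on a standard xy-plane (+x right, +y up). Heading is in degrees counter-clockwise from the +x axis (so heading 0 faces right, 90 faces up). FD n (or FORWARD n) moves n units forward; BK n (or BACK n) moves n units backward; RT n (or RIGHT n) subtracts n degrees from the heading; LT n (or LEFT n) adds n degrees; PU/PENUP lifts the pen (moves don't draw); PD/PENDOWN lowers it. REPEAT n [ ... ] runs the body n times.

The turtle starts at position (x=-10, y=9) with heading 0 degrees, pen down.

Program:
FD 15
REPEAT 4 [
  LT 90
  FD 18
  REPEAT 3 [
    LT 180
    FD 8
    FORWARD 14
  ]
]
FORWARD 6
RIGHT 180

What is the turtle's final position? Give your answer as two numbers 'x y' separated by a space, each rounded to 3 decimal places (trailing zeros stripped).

Executing turtle program step by step:
Start: pos=(-10,9), heading=0, pen down
FD 15: (-10,9) -> (5,9) [heading=0, draw]
REPEAT 4 [
  -- iteration 1/4 --
  LT 90: heading 0 -> 90
  FD 18: (5,9) -> (5,27) [heading=90, draw]
  REPEAT 3 [
    -- iteration 1/3 --
    LT 180: heading 90 -> 270
    FD 8: (5,27) -> (5,19) [heading=270, draw]
    FD 14: (5,19) -> (5,5) [heading=270, draw]
    -- iteration 2/3 --
    LT 180: heading 270 -> 90
    FD 8: (5,5) -> (5,13) [heading=90, draw]
    FD 14: (5,13) -> (5,27) [heading=90, draw]
    -- iteration 3/3 --
    LT 180: heading 90 -> 270
    FD 8: (5,27) -> (5,19) [heading=270, draw]
    FD 14: (5,19) -> (5,5) [heading=270, draw]
  ]
  -- iteration 2/4 --
  LT 90: heading 270 -> 0
  FD 18: (5,5) -> (23,5) [heading=0, draw]
  REPEAT 3 [
    -- iteration 1/3 --
    LT 180: heading 0 -> 180
    FD 8: (23,5) -> (15,5) [heading=180, draw]
    FD 14: (15,5) -> (1,5) [heading=180, draw]
    -- iteration 2/3 --
    LT 180: heading 180 -> 0
    FD 8: (1,5) -> (9,5) [heading=0, draw]
    FD 14: (9,5) -> (23,5) [heading=0, draw]
    -- iteration 3/3 --
    LT 180: heading 0 -> 180
    FD 8: (23,5) -> (15,5) [heading=180, draw]
    FD 14: (15,5) -> (1,5) [heading=180, draw]
  ]
  -- iteration 3/4 --
  LT 90: heading 180 -> 270
  FD 18: (1,5) -> (1,-13) [heading=270, draw]
  REPEAT 3 [
    -- iteration 1/3 --
    LT 180: heading 270 -> 90
    FD 8: (1,-13) -> (1,-5) [heading=90, draw]
    FD 14: (1,-5) -> (1,9) [heading=90, draw]
    -- iteration 2/3 --
    LT 180: heading 90 -> 270
    FD 8: (1,9) -> (1,1) [heading=270, draw]
    FD 14: (1,1) -> (1,-13) [heading=270, draw]
    -- iteration 3/3 --
    LT 180: heading 270 -> 90
    FD 8: (1,-13) -> (1,-5) [heading=90, draw]
    FD 14: (1,-5) -> (1,9) [heading=90, draw]
  ]
  -- iteration 4/4 --
  LT 90: heading 90 -> 180
  FD 18: (1,9) -> (-17,9) [heading=180, draw]
  REPEAT 3 [
    -- iteration 1/3 --
    LT 180: heading 180 -> 0
    FD 8: (-17,9) -> (-9,9) [heading=0, draw]
    FD 14: (-9,9) -> (5,9) [heading=0, draw]
    -- iteration 2/3 --
    LT 180: heading 0 -> 180
    FD 8: (5,9) -> (-3,9) [heading=180, draw]
    FD 14: (-3,9) -> (-17,9) [heading=180, draw]
    -- iteration 3/3 --
    LT 180: heading 180 -> 0
    FD 8: (-17,9) -> (-9,9) [heading=0, draw]
    FD 14: (-9,9) -> (5,9) [heading=0, draw]
  ]
]
FD 6: (5,9) -> (11,9) [heading=0, draw]
RT 180: heading 0 -> 180
Final: pos=(11,9), heading=180, 30 segment(s) drawn

Answer: 11 9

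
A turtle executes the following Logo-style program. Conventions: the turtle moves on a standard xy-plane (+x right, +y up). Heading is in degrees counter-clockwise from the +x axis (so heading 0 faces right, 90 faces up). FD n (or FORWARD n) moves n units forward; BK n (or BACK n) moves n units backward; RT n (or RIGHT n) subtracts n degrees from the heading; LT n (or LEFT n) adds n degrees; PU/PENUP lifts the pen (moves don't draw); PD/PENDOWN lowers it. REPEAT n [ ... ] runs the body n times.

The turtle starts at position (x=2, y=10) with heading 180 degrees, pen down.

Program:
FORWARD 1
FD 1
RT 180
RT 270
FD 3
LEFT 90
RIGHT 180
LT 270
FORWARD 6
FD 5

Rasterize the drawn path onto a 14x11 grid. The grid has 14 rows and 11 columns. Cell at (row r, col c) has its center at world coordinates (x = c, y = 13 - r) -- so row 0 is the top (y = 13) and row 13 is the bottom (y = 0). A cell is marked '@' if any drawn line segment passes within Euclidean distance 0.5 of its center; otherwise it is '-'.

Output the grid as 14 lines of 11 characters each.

Answer: @----------
@----------
@----------
@@@--------
@----------
@----------
@----------
@----------
@----------
@----------
@----------
@----------
-----------
-----------

Derivation:
Segment 0: (2,10) -> (1,10)
Segment 1: (1,10) -> (0,10)
Segment 2: (0,10) -> (-0,13)
Segment 3: (-0,13) -> (-0,7)
Segment 4: (-0,7) -> (0,2)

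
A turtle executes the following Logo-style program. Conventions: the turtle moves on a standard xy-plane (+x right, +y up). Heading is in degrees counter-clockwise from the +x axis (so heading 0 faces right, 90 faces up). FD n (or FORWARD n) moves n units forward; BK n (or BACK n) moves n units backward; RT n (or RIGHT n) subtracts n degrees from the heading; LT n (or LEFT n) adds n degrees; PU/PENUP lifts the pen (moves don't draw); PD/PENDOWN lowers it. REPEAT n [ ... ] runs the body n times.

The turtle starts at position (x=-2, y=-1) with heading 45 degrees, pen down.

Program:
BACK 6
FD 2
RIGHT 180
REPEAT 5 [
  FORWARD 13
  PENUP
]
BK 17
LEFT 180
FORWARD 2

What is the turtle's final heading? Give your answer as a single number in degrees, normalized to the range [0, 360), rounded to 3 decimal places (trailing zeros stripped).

Executing turtle program step by step:
Start: pos=(-2,-1), heading=45, pen down
BK 6: (-2,-1) -> (-6.243,-5.243) [heading=45, draw]
FD 2: (-6.243,-5.243) -> (-4.828,-3.828) [heading=45, draw]
RT 180: heading 45 -> 225
REPEAT 5 [
  -- iteration 1/5 --
  FD 13: (-4.828,-3.828) -> (-14.021,-13.021) [heading=225, draw]
  PU: pen up
  -- iteration 2/5 --
  FD 13: (-14.021,-13.021) -> (-23.213,-22.213) [heading=225, move]
  PU: pen up
  -- iteration 3/5 --
  FD 13: (-23.213,-22.213) -> (-32.406,-31.406) [heading=225, move]
  PU: pen up
  -- iteration 4/5 --
  FD 13: (-32.406,-31.406) -> (-41.598,-40.598) [heading=225, move]
  PU: pen up
  -- iteration 5/5 --
  FD 13: (-41.598,-40.598) -> (-50.79,-49.79) [heading=225, move]
  PU: pen up
]
BK 17: (-50.79,-49.79) -> (-38.77,-37.77) [heading=225, move]
LT 180: heading 225 -> 45
FD 2: (-38.77,-37.77) -> (-37.355,-36.355) [heading=45, move]
Final: pos=(-37.355,-36.355), heading=45, 3 segment(s) drawn

Answer: 45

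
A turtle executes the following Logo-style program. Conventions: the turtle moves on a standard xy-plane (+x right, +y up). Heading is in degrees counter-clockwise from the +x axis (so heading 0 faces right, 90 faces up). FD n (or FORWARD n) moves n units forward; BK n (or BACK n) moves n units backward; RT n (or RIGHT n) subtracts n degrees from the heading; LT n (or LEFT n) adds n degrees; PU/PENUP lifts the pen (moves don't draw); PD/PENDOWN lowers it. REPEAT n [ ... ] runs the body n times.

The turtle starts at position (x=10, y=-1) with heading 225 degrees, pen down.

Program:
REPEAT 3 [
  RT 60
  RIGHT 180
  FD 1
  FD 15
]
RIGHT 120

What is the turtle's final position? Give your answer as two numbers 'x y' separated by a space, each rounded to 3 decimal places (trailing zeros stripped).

Executing turtle program step by step:
Start: pos=(10,-1), heading=225, pen down
REPEAT 3 [
  -- iteration 1/3 --
  RT 60: heading 225 -> 165
  RT 180: heading 165 -> 345
  FD 1: (10,-1) -> (10.966,-1.259) [heading=345, draw]
  FD 15: (10.966,-1.259) -> (25.455,-5.141) [heading=345, draw]
  -- iteration 2/3 --
  RT 60: heading 345 -> 285
  RT 180: heading 285 -> 105
  FD 1: (25.455,-5.141) -> (25.196,-4.175) [heading=105, draw]
  FD 15: (25.196,-4.175) -> (21.314,10.314) [heading=105, draw]
  -- iteration 3/3 --
  RT 60: heading 105 -> 45
  RT 180: heading 45 -> 225
  FD 1: (21.314,10.314) -> (20.607,9.607) [heading=225, draw]
  FD 15: (20.607,9.607) -> (10,-1) [heading=225, draw]
]
RT 120: heading 225 -> 105
Final: pos=(10,-1), heading=105, 6 segment(s) drawn

Answer: 10 -1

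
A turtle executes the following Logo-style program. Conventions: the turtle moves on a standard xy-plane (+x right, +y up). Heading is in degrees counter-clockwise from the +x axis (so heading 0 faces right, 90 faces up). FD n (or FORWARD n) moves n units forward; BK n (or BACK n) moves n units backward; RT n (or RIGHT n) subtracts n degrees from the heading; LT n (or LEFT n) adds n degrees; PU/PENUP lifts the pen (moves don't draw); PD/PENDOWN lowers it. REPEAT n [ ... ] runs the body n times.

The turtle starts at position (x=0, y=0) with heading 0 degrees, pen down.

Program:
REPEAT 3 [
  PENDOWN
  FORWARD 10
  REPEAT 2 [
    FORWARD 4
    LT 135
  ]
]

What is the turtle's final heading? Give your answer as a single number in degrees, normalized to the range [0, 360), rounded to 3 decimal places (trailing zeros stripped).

Executing turtle program step by step:
Start: pos=(0,0), heading=0, pen down
REPEAT 3 [
  -- iteration 1/3 --
  PD: pen down
  FD 10: (0,0) -> (10,0) [heading=0, draw]
  REPEAT 2 [
    -- iteration 1/2 --
    FD 4: (10,0) -> (14,0) [heading=0, draw]
    LT 135: heading 0 -> 135
    -- iteration 2/2 --
    FD 4: (14,0) -> (11.172,2.828) [heading=135, draw]
    LT 135: heading 135 -> 270
  ]
  -- iteration 2/3 --
  PD: pen down
  FD 10: (11.172,2.828) -> (11.172,-7.172) [heading=270, draw]
  REPEAT 2 [
    -- iteration 1/2 --
    FD 4: (11.172,-7.172) -> (11.172,-11.172) [heading=270, draw]
    LT 135: heading 270 -> 45
    -- iteration 2/2 --
    FD 4: (11.172,-11.172) -> (14,-8.343) [heading=45, draw]
    LT 135: heading 45 -> 180
  ]
  -- iteration 3/3 --
  PD: pen down
  FD 10: (14,-8.343) -> (4,-8.343) [heading=180, draw]
  REPEAT 2 [
    -- iteration 1/2 --
    FD 4: (4,-8.343) -> (0,-8.343) [heading=180, draw]
    LT 135: heading 180 -> 315
    -- iteration 2/2 --
    FD 4: (0,-8.343) -> (2.828,-11.172) [heading=315, draw]
    LT 135: heading 315 -> 90
  ]
]
Final: pos=(2.828,-11.172), heading=90, 9 segment(s) drawn

Answer: 90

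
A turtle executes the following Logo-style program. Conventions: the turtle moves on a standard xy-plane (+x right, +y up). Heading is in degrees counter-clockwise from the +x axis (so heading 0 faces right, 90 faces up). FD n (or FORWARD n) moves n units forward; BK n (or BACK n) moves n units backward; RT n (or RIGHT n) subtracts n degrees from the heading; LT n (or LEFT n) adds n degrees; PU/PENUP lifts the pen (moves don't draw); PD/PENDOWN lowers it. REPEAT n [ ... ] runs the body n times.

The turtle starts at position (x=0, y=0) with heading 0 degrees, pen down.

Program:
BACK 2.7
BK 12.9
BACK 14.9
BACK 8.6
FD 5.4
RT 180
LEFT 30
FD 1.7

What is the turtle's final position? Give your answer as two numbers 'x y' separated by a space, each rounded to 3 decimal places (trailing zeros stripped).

Answer: -35.172 -0.85

Derivation:
Executing turtle program step by step:
Start: pos=(0,0), heading=0, pen down
BK 2.7: (0,0) -> (-2.7,0) [heading=0, draw]
BK 12.9: (-2.7,0) -> (-15.6,0) [heading=0, draw]
BK 14.9: (-15.6,0) -> (-30.5,0) [heading=0, draw]
BK 8.6: (-30.5,0) -> (-39.1,0) [heading=0, draw]
FD 5.4: (-39.1,0) -> (-33.7,0) [heading=0, draw]
RT 180: heading 0 -> 180
LT 30: heading 180 -> 210
FD 1.7: (-33.7,0) -> (-35.172,-0.85) [heading=210, draw]
Final: pos=(-35.172,-0.85), heading=210, 6 segment(s) drawn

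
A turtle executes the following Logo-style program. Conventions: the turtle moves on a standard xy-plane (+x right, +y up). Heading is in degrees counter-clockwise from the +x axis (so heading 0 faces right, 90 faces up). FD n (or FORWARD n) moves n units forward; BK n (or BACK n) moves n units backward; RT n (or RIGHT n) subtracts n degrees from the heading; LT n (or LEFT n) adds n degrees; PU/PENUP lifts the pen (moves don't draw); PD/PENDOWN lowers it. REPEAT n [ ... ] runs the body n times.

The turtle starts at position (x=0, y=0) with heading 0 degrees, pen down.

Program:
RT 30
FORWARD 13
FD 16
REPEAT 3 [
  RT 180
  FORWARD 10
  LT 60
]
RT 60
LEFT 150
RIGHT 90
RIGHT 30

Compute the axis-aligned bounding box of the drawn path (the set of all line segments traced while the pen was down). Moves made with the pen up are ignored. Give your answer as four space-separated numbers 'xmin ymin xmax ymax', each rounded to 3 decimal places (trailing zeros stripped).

Answer: 0 -14.5 25.115 0

Derivation:
Executing turtle program step by step:
Start: pos=(0,0), heading=0, pen down
RT 30: heading 0 -> 330
FD 13: (0,0) -> (11.258,-6.5) [heading=330, draw]
FD 16: (11.258,-6.5) -> (25.115,-14.5) [heading=330, draw]
REPEAT 3 [
  -- iteration 1/3 --
  RT 180: heading 330 -> 150
  FD 10: (25.115,-14.5) -> (16.454,-9.5) [heading=150, draw]
  LT 60: heading 150 -> 210
  -- iteration 2/3 --
  RT 180: heading 210 -> 30
  FD 10: (16.454,-9.5) -> (25.115,-4.5) [heading=30, draw]
  LT 60: heading 30 -> 90
  -- iteration 3/3 --
  RT 180: heading 90 -> 270
  FD 10: (25.115,-4.5) -> (25.115,-14.5) [heading=270, draw]
  LT 60: heading 270 -> 330
]
RT 60: heading 330 -> 270
LT 150: heading 270 -> 60
RT 90: heading 60 -> 330
RT 30: heading 330 -> 300
Final: pos=(25.115,-14.5), heading=300, 5 segment(s) drawn

Segment endpoints: x in {0, 11.258, 16.454, 25.115, 25.115}, y in {-14.5, -14.5, -9.5, -6.5, -4.5, 0}
xmin=0, ymin=-14.5, xmax=25.115, ymax=0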